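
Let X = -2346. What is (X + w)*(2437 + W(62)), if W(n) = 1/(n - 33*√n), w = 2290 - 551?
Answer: -1519198386/1027 + 20031*√62/63674 ≈ -1.4793e+6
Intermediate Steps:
w = 1739
(X + w)*(2437 + W(62)) = (-2346 + 1739)*(2437 + 1/(62 - 33*√62)) = -607*(2437 + 1/(62 - 33*√62)) = -1479259 - 607/(62 - 33*√62)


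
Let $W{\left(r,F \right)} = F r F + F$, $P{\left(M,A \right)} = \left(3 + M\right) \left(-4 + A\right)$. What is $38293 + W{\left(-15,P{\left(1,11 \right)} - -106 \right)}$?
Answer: $-230913$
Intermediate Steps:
$P{\left(M,A \right)} = \left(-4 + A\right) \left(3 + M\right)$
$W{\left(r,F \right)} = F + r F^{2}$ ($W{\left(r,F \right)} = r F^{2} + F = F + r F^{2}$)
$38293 + W{\left(-15,P{\left(1,11 \right)} - -106 \right)} = 38293 + \left(\left(-12 - 4 + 3 \cdot 11 + 11 \cdot 1\right) - -106\right) \left(1 + \left(\left(-12 - 4 + 3 \cdot 11 + 11 \cdot 1\right) - -106\right) \left(-15\right)\right) = 38293 + \left(\left(-12 - 4 + 33 + 11\right) + 106\right) \left(1 + \left(\left(-12 - 4 + 33 + 11\right) + 106\right) \left(-15\right)\right) = 38293 + \left(28 + 106\right) \left(1 + \left(28 + 106\right) \left(-15\right)\right) = 38293 + 134 \left(1 + 134 \left(-15\right)\right) = 38293 + 134 \left(1 - 2010\right) = 38293 + 134 \left(-2009\right) = 38293 - 269206 = -230913$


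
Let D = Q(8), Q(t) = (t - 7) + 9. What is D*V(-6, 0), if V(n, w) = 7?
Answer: 70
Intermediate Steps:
Q(t) = 2 + t (Q(t) = (-7 + t) + 9 = 2 + t)
D = 10 (D = 2 + 8 = 10)
D*V(-6, 0) = 10*7 = 70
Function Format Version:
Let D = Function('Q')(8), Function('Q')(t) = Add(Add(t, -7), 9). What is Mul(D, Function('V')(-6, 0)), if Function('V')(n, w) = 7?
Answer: 70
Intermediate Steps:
Function('Q')(t) = Add(2, t) (Function('Q')(t) = Add(Add(-7, t), 9) = Add(2, t))
D = 10 (D = Add(2, 8) = 10)
Mul(D, Function('V')(-6, 0)) = Mul(10, 7) = 70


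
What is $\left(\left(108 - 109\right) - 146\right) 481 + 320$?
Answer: $-70387$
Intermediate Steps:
$\left(\left(108 - 109\right) - 146\right) 481 + 320 = \left(-1 - 146\right) 481 + 320 = \left(-147\right) 481 + 320 = -70707 + 320 = -70387$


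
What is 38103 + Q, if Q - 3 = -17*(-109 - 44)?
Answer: 40707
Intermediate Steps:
Q = 2604 (Q = 3 - 17*(-109 - 44) = 3 - 17*(-153) = 3 + 2601 = 2604)
38103 + Q = 38103 + 2604 = 40707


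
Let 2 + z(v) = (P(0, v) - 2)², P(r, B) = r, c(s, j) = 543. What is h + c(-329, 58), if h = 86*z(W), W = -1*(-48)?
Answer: 715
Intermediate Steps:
W = 48
z(v) = 2 (z(v) = -2 + (0 - 2)² = -2 + (-2)² = -2 + 4 = 2)
h = 172 (h = 86*2 = 172)
h + c(-329, 58) = 172 + 543 = 715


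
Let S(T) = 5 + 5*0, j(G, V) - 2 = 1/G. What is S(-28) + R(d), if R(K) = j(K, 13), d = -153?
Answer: 1070/153 ≈ 6.9935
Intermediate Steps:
j(G, V) = 2 + 1/G
S(T) = 5 (S(T) = 5 + 0 = 5)
R(K) = 2 + 1/K
S(-28) + R(d) = 5 + (2 + 1/(-153)) = 5 + (2 - 1/153) = 5 + 305/153 = 1070/153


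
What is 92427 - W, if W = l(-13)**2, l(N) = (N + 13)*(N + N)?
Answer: 92427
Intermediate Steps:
l(N) = 2*N*(13 + N) (l(N) = (13 + N)*(2*N) = 2*N*(13 + N))
W = 0 (W = (2*(-13)*(13 - 13))**2 = (2*(-13)*0)**2 = 0**2 = 0)
92427 - W = 92427 - 1*0 = 92427 + 0 = 92427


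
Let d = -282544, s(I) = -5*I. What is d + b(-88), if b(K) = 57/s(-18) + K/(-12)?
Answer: -8476081/30 ≈ -2.8254e+5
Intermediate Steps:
b(K) = 19/30 - K/12 (b(K) = 57/((-5*(-18))) + K/(-12) = 57/90 + K*(-1/12) = 57*(1/90) - K/12 = 19/30 - K/12)
d + b(-88) = -282544 + (19/30 - 1/12*(-88)) = -282544 + (19/30 + 22/3) = -282544 + 239/30 = -8476081/30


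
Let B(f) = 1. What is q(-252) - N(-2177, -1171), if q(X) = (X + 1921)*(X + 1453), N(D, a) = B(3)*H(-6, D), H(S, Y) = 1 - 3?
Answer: 2004471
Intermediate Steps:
H(S, Y) = -2
N(D, a) = -2 (N(D, a) = 1*(-2) = -2)
q(X) = (1453 + X)*(1921 + X) (q(X) = (1921 + X)*(1453 + X) = (1453 + X)*(1921 + X))
q(-252) - N(-2177, -1171) = (2791213 + (-252)² + 3374*(-252)) - 1*(-2) = (2791213 + 63504 - 850248) + 2 = 2004469 + 2 = 2004471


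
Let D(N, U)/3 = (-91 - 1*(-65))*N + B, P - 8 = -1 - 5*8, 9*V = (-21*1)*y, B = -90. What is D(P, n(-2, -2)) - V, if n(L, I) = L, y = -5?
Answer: 6877/3 ≈ 2292.3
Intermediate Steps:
V = 35/3 (V = (-21*1*(-5))/9 = (-21*(-5))/9 = (1/9)*105 = 35/3 ≈ 11.667)
P = -33 (P = 8 + (-1 - 5*8) = 8 + (-1 - 40) = 8 - 41 = -33)
D(N, U) = -270 - 78*N (D(N, U) = 3*((-91 - 1*(-65))*N - 90) = 3*((-91 + 65)*N - 90) = 3*(-26*N - 90) = 3*(-90 - 26*N) = -270 - 78*N)
D(P, n(-2, -2)) - V = (-270 - 78*(-33)) - 1*35/3 = (-270 + 2574) - 35/3 = 2304 - 35/3 = 6877/3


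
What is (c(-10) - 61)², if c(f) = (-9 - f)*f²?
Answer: 1521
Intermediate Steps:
c(f) = f²*(-9 - f)
(c(-10) - 61)² = ((-10)²*(-9 - 1*(-10)) - 61)² = (100*(-9 + 10) - 61)² = (100*1 - 61)² = (100 - 61)² = 39² = 1521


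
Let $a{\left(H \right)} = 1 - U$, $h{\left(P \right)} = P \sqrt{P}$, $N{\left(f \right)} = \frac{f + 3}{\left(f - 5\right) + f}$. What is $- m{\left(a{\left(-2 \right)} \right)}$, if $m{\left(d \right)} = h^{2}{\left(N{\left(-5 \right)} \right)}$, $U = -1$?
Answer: $- \frac{8}{3375} \approx -0.0023704$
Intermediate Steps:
$N{\left(f \right)} = \frac{3 + f}{-5 + 2 f}$ ($N{\left(f \right)} = \frac{3 + f}{\left(-5 + f\right) + f} = \frac{3 + f}{-5 + 2 f}$)
$h{\left(P \right)} = P^{\frac{3}{2}}$
$a{\left(H \right)} = 2$ ($a{\left(H \right)} = 1 - -1 = 1 + 1 = 2$)
$m{\left(d \right)} = \frac{8}{3375}$ ($m{\left(d \right)} = \left(\left(\frac{3 - 5}{-5 + 2 \left(-5\right)}\right)^{\frac{3}{2}}\right)^{2} = \left(\left(\frac{1}{-5 - 10} \left(-2\right)\right)^{\frac{3}{2}}\right)^{2} = \left(\left(\frac{1}{-15} \left(-2\right)\right)^{\frac{3}{2}}\right)^{2} = \left(\left(\left(- \frac{1}{15}\right) \left(-2\right)\right)^{\frac{3}{2}}\right)^{2} = \left(\left(\frac{2}{15}\right)^{\frac{3}{2}}\right)^{2} = \left(\frac{2 \sqrt{30}}{225}\right)^{2} = \frac{8}{3375}$)
$- m{\left(a{\left(-2 \right)} \right)} = \left(-1\right) \frac{8}{3375} = - \frac{8}{3375}$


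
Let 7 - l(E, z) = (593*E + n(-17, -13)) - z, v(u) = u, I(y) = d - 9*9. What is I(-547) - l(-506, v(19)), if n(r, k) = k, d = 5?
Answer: -300173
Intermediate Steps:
I(y) = -76 (I(y) = 5 - 9*9 = 5 - 81 = -76)
l(E, z) = 20 + z - 593*E (l(E, z) = 7 - ((593*E - 13) - z) = 7 - ((-13 + 593*E) - z) = 7 - (-13 - z + 593*E) = 7 + (13 + z - 593*E) = 20 + z - 593*E)
I(-547) - l(-506, v(19)) = -76 - (20 + 19 - 593*(-506)) = -76 - (20 + 19 + 300058) = -76 - 1*300097 = -76 - 300097 = -300173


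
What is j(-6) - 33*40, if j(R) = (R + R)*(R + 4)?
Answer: -1296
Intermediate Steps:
j(R) = 2*R*(4 + R) (j(R) = (2*R)*(4 + R) = 2*R*(4 + R))
j(-6) - 33*40 = 2*(-6)*(4 - 6) - 33*40 = 2*(-6)*(-2) - 1320 = 24 - 1320 = -1296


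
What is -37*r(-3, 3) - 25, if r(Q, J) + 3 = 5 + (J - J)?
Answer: -99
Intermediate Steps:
r(Q, J) = 2 (r(Q, J) = -3 + (5 + (J - J)) = -3 + (5 + 0) = -3 + 5 = 2)
-37*r(-3, 3) - 25 = -37*2 - 25 = -74 - 25 = -99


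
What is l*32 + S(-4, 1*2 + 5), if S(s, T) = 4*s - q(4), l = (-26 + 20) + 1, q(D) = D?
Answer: -180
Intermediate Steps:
l = -5 (l = -6 + 1 = -5)
S(s, T) = -4 + 4*s (S(s, T) = 4*s - 1*4 = 4*s - 4 = -4 + 4*s)
l*32 + S(-4, 1*2 + 5) = -5*32 + (-4 + 4*(-4)) = -160 + (-4 - 16) = -160 - 20 = -180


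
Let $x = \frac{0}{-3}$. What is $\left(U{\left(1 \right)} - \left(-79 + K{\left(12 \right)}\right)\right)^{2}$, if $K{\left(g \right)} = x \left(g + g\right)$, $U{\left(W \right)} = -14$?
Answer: $4225$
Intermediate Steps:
$x = 0$ ($x = 0 \left(- \frac{1}{3}\right) = 0$)
$K{\left(g \right)} = 0$ ($K{\left(g \right)} = 0 \left(g + g\right) = 0 \cdot 2 g = 0$)
$\left(U{\left(1 \right)} - \left(-79 + K{\left(12 \right)}\right)\right)^{2} = \left(-14 - -79\right)^{2} = \left(-14 + \left(79 + 0\right)\right)^{2} = \left(-14 + 79\right)^{2} = 65^{2} = 4225$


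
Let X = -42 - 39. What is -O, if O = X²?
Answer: -6561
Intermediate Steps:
X = -81
O = 6561 (O = (-81)² = 6561)
-O = -1*6561 = -6561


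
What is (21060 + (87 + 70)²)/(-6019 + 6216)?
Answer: 45709/197 ≈ 232.03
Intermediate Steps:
(21060 + (87 + 70)²)/(-6019 + 6216) = (21060 + 157²)/197 = (21060 + 24649)*(1/197) = 45709*(1/197) = 45709/197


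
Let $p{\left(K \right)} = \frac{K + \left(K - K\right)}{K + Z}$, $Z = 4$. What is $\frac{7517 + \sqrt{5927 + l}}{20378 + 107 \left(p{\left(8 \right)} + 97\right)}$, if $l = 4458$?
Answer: $\frac{22551}{92485} + \frac{3 \sqrt{10385}}{92485} \approx 0.24714$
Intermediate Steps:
$p{\left(K \right)} = \frac{K}{4 + K}$ ($p{\left(K \right)} = \frac{K + \left(K - K\right)}{K + 4} = \frac{K + 0}{4 + K} = \frac{K}{4 + K}$)
$\frac{7517 + \sqrt{5927 + l}}{20378 + 107 \left(p{\left(8 \right)} + 97\right)} = \frac{7517 + \sqrt{5927 + 4458}}{20378 + 107 \left(\frac{8}{4 + 8} + 97\right)} = \frac{7517 + \sqrt{10385}}{20378 + 107 \left(\frac{8}{12} + 97\right)} = \frac{7517 + \sqrt{10385}}{20378 + 107 \left(8 \cdot \frac{1}{12} + 97\right)} = \frac{7517 + \sqrt{10385}}{20378 + 107 \left(\frac{2}{3} + 97\right)} = \frac{7517 + \sqrt{10385}}{20378 + 107 \cdot \frac{293}{3}} = \frac{7517 + \sqrt{10385}}{20378 + \frac{31351}{3}} = \frac{7517 + \sqrt{10385}}{\frac{92485}{3}} = \left(7517 + \sqrt{10385}\right) \frac{3}{92485} = \frac{22551}{92485} + \frac{3 \sqrt{10385}}{92485}$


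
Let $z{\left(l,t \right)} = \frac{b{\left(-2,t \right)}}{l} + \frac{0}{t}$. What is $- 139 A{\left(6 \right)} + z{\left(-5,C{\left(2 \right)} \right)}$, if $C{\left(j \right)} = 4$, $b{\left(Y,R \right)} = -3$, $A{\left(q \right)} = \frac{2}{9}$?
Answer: $- \frac{1363}{45} \approx -30.289$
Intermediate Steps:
$A{\left(q \right)} = \frac{2}{9}$ ($A{\left(q \right)} = 2 \cdot \frac{1}{9} = \frac{2}{9}$)
$z{\left(l,t \right)} = - \frac{3}{l}$ ($z{\left(l,t \right)} = - \frac{3}{l} + \frac{0}{t} = - \frac{3}{l} + 0 = - \frac{3}{l}$)
$- 139 A{\left(6 \right)} + z{\left(-5,C{\left(2 \right)} \right)} = \left(-139\right) \frac{2}{9} - \frac{3}{-5} = - \frac{278}{9} - - \frac{3}{5} = - \frac{278}{9} + \frac{3}{5} = - \frac{1363}{45}$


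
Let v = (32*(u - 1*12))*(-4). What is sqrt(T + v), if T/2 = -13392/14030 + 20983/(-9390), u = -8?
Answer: sqrt(110800851970566855)/6587085 ≈ 50.533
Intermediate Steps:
T = -42014237/6587085 (T = 2*(-13392/14030 + 20983/(-9390)) = 2*(-13392*1/14030 + 20983*(-1/9390)) = 2*(-6696/7015 - 20983/9390) = 2*(-42014237/13174170) = -42014237/6587085 ≈ -6.3783)
v = 2560 (v = (32*(-8 - 1*12))*(-4) = (32*(-8 - 12))*(-4) = (32*(-20))*(-4) = -640*(-4) = 2560)
sqrt(T + v) = sqrt(-42014237/6587085 + 2560) = sqrt(16820923363/6587085) = sqrt(110800851970566855)/6587085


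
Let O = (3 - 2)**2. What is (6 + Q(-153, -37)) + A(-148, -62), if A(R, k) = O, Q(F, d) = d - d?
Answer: 7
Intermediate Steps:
O = 1 (O = 1**2 = 1)
Q(F, d) = 0
A(R, k) = 1
(6 + Q(-153, -37)) + A(-148, -62) = (6 + 0) + 1 = 6 + 1 = 7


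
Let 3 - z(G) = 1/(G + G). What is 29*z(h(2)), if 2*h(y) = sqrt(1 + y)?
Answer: 87 - 29*sqrt(3)/3 ≈ 70.257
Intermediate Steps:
h(y) = sqrt(1 + y)/2
z(G) = 3 - 1/(2*G) (z(G) = 3 - 1/(G + G) = 3 - 1/(2*G))
29*z(h(2)) = 29*(3 - 2/sqrt(1 + 2)/2) = 29*(3 - 2*sqrt(3)/3/2) = 29*(3 - sqrt(3)/3) = 87 - 29*sqrt(3)/3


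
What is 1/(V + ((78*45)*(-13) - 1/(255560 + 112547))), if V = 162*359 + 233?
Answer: 368107/4697413426 ≈ 7.8364e-5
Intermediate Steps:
V = 58391 (V = 58158 + 233 = 58391)
1/(V + ((78*45)*(-13) - 1/(255560 + 112547))) = 1/(58391 + ((78*45)*(-13) - 1/(255560 + 112547))) = 1/(58391 + (3510*(-13) - 1/368107)) = 1/(58391 + (-45630 - 1*1/368107)) = 1/(58391 + (-45630 - 1/368107)) = 1/(58391 - 16796722411/368107) = 1/(4697413426/368107) = 368107/4697413426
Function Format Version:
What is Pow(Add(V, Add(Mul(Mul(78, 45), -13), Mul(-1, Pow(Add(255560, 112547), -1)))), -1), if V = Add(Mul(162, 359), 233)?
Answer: Rational(368107, 4697413426) ≈ 7.8364e-5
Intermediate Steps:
V = 58391 (V = Add(58158, 233) = 58391)
Pow(Add(V, Add(Mul(Mul(78, 45), -13), Mul(-1, Pow(Add(255560, 112547), -1)))), -1) = Pow(Add(58391, Add(Mul(Mul(78, 45), -13), Mul(-1, Pow(Add(255560, 112547), -1)))), -1) = Pow(Add(58391, Add(Mul(3510, -13), Mul(-1, Pow(368107, -1)))), -1) = Pow(Add(58391, Add(-45630, Mul(-1, Rational(1, 368107)))), -1) = Pow(Add(58391, Add(-45630, Rational(-1, 368107))), -1) = Pow(Add(58391, Rational(-16796722411, 368107)), -1) = Pow(Rational(4697413426, 368107), -1) = Rational(368107, 4697413426)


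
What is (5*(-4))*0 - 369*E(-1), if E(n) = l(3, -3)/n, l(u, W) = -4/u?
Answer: -492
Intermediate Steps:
E(n) = -4/(3*n) (E(n) = (-4/3)/n = (-4*⅓)/n = -4/(3*n))
(5*(-4))*0 - 369*E(-1) = (5*(-4))*0 - (-492)/(-1) = -20*0 - (-492)*(-1) = 0 - 369*4/3 = 0 - 492 = -492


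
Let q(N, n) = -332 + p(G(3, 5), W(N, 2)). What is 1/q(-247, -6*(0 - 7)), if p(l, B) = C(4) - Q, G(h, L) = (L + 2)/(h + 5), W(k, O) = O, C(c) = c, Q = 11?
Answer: -1/339 ≈ -0.0029499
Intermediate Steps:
G(h, L) = (2 + L)/(5 + h)
p(l, B) = -7 (p(l, B) = 4 - 1*11 = 4 - 11 = -7)
q(N, n) = -339 (q(N, n) = -332 - 7 = -339)
1/q(-247, -6*(0 - 7)) = 1/(-339) = -1/339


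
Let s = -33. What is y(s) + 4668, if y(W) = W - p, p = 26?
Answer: 4609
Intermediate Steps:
y(W) = -26 + W (y(W) = W - 1*26 = W - 26 = -26 + W)
y(s) + 4668 = (-26 - 33) + 4668 = -59 + 4668 = 4609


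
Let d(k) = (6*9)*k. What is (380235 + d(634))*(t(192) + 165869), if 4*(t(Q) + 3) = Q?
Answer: 68766541494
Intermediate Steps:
t(Q) = -3 + Q/4
d(k) = 54*k
(380235 + d(634))*(t(192) + 165869) = (380235 + 54*634)*((-3 + (¼)*192) + 165869) = (380235 + 34236)*((-3 + 48) + 165869) = 414471*(45 + 165869) = 414471*165914 = 68766541494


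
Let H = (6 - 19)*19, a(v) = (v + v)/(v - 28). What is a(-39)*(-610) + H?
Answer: -64129/67 ≈ -957.15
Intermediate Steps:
a(v) = 2*v/(-28 + v) (a(v) = (2*v)/(-28 + v) = 2*v/(-28 + v))
H = -247 (H = -13*19 = -247)
a(-39)*(-610) + H = (2*(-39)/(-28 - 39))*(-610) - 247 = (2*(-39)/(-67))*(-610) - 247 = (2*(-39)*(-1/67))*(-610) - 247 = (78/67)*(-610) - 247 = -47580/67 - 247 = -64129/67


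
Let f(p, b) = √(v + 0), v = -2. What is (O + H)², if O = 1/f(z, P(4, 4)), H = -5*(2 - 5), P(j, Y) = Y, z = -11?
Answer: (30 - I*√2)²/4 ≈ 224.5 - 21.213*I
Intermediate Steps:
f(p, b) = I*√2 (f(p, b) = √(-2 + 0) = √(-2) = I*√2)
H = 15 (H = -5*(-3) = 15)
O = -I*√2/2 (O = 1/(I*√2) = -I*√2/2 ≈ -0.70711*I)
(O + H)² = (-I*√2/2 + 15)² = (15 - I*√2/2)²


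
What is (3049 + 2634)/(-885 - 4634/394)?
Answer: -1119551/176662 ≈ -6.3372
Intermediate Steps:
(3049 + 2634)/(-885 - 4634/394) = 5683/(-885 - 4634*1/394) = 5683/(-885 - 2317/197) = 5683/(-176662/197) = 5683*(-197/176662) = -1119551/176662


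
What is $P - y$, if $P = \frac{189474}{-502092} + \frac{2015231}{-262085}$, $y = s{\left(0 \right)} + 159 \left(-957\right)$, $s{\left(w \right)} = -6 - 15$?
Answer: $\frac{3337491675139723}{21931796970} \approx 1.5218 \cdot 10^{5}$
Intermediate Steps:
$s{\left(w \right)} = -21$
$y = -152184$ ($y = -21 + 159 \left(-957\right) = -21 - 152163 = -152184$)
$P = - \frac{176914942757}{21931796970}$ ($P = 189474 \left(- \frac{1}{502092}\right) + 2015231 \left(- \frac{1}{262085}\right) = - \frac{31579}{83682} - \frac{2015231}{262085} = - \frac{176914942757}{21931796970} \approx -8.0666$)
$P - y = - \frac{176914942757}{21931796970} - -152184 = - \frac{176914942757}{21931796970} + 152184 = \frac{3337491675139723}{21931796970}$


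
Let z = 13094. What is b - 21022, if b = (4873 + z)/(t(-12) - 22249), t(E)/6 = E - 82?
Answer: -479592853/22813 ≈ -21023.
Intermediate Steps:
t(E) = -492 + 6*E (t(E) = 6*(E - 82) = 6*(-82 + E) = -492 + 6*E)
b = -17967/22813 (b = (4873 + 13094)/((-492 + 6*(-12)) - 22249) = 17967/((-492 - 72) - 22249) = 17967/(-564 - 22249) = 17967/(-22813) = 17967*(-1/22813) = -17967/22813 ≈ -0.78758)
b - 21022 = -17967/22813 - 21022 = -479592853/22813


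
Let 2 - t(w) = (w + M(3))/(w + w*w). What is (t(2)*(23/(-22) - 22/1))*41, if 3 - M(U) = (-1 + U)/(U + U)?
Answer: -6929/6 ≈ -1154.8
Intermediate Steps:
M(U) = 3 - (-1 + U)/(2*U) (M(U) = 3 - (-1 + U)/(U + U) = 3 - (-1 + U)/(2*U))
t(w) = 2 - (8/3 + w)/(w + w²) (t(w) = 2 - (w + (½)*(1 + 5*3)/3)/(w + w*w) = 2 - (w + (½)*(⅓)*(1 + 15))/(w + w²) = 2 - (w + (½)*(⅓)*16)/(w + w²) = 2 - (w + 8/3)/(w + w²) = 2 - (8/3 + w)/(w + w²))
(t(2)*(23/(-22) - 22/1))*41 = (((-8/3 + 2 + 2*2²)/(2*(1 + 2)))*(23/(-22) - 22/1))*41 = (((½)*(-8/3 + 2 + 2*4)/3)*(23*(-1/22) - 22*1))*41 = (((½)*(⅓)*(-8/3 + 2 + 8))*(-23/22 - 22))*41 = (((½)*(⅓)*(22/3))*(-507/22))*41 = ((11/9)*(-507/22))*41 = -169/6*41 = -6929/6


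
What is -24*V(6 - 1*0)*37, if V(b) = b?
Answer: -5328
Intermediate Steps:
-24*V(6 - 1*0)*37 = -24*(6 - 1*0)*37 = -24*(6 + 0)*37 = -24*6*37 = -144*37 = -5328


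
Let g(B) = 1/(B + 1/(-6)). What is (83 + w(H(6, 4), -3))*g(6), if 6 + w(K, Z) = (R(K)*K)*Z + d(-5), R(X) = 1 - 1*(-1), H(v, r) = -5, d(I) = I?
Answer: 612/35 ≈ 17.486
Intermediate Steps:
R(X) = 2 (R(X) = 1 + 1 = 2)
w(K, Z) = -11 + 2*K*Z (w(K, Z) = -6 + ((2*K)*Z - 5) = -6 + (2*K*Z - 5) = -6 + (-5 + 2*K*Z) = -11 + 2*K*Z)
g(B) = 1/(-1/6 + B) (g(B) = 1/(B - 1/6) = 1/(-1/6 + B))
(83 + w(H(6, 4), -3))*g(6) = (83 + (-11 + 2*(-5)*(-3)))*(6/(-1 + 6*6)) = (83 + (-11 + 30))*(6/(-1 + 36)) = (83 + 19)*(6/35) = 102*(6*(1/35)) = 102*(6/35) = 612/35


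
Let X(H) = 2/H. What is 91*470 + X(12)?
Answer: 256621/6 ≈ 42770.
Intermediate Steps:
91*470 + X(12) = 91*470 + 2/12 = 42770 + 2*(1/12) = 42770 + ⅙ = 256621/6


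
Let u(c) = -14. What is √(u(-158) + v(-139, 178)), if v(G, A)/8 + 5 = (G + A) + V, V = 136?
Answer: √1346 ≈ 36.688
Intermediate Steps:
v(G, A) = 1048 + 8*A + 8*G (v(G, A) = -40 + 8*((G + A) + 136) = -40 + 8*((A + G) + 136) = -40 + 8*(136 + A + G) = -40 + (1088 + 8*A + 8*G) = 1048 + 8*A + 8*G)
√(u(-158) + v(-139, 178)) = √(-14 + (1048 + 8*178 + 8*(-139))) = √(-14 + (1048 + 1424 - 1112)) = √(-14 + 1360) = √1346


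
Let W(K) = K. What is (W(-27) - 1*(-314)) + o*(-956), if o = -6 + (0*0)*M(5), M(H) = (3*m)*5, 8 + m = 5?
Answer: 6023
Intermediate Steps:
m = -3 (m = -8 + 5 = -3)
M(H) = -45 (M(H) = (3*(-3))*5 = -9*5 = -45)
o = -6 (o = -6 + (0*0)*(-45) = -6 + 0*(-45) = -6 + 0 = -6)
(W(-27) - 1*(-314)) + o*(-956) = (-27 - 1*(-314)) - 6*(-956) = (-27 + 314) + 5736 = 287 + 5736 = 6023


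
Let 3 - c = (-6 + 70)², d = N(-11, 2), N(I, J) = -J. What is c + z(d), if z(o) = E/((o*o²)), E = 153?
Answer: -32897/8 ≈ -4112.1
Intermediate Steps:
d = -2 (d = -1*2 = -2)
c = -4093 (c = 3 - (-6 + 70)² = 3 - 1*64² = 3 - 1*4096 = 3 - 4096 = -4093)
z(o) = 153/o³ (z(o) = 153/((o*o²)) = 153/(o³) = 153/o³)
c + z(d) = -4093 + 153/(-2)³ = -4093 + 153*(-⅛) = -4093 - 153/8 = -32897/8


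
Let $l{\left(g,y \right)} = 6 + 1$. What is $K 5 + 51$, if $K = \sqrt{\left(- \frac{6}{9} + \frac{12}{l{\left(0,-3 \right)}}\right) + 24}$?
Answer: $51 + \frac{5 \sqrt{11046}}{21} \approx 76.024$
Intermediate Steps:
$l{\left(g,y \right)} = 7$
$K = \frac{\sqrt{11046}}{21}$ ($K = \sqrt{\left(- \frac{6}{9} + \frac{12}{7}\right) + 24} = \sqrt{\left(\left(-6\right) \frac{1}{9} + 12 \cdot \frac{1}{7}\right) + 24} = \sqrt{\left(- \frac{2}{3} + \frac{12}{7}\right) + 24} = \sqrt{\frac{22}{21} + 24} = \sqrt{\frac{526}{21}} = \frac{\sqrt{11046}}{21} \approx 5.0048$)
$K 5 + 51 = \frac{\sqrt{11046}}{21} \cdot 5 + 51 = \frac{5 \sqrt{11046}}{21} + 51 = 51 + \frac{5 \sqrt{11046}}{21}$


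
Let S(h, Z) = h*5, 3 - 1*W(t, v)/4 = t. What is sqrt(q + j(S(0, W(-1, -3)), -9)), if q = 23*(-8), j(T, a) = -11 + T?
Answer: I*sqrt(195) ≈ 13.964*I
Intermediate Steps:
W(t, v) = 12 - 4*t
S(h, Z) = 5*h
q = -184
sqrt(q + j(S(0, W(-1, -3)), -9)) = sqrt(-184 + (-11 + 5*0)) = sqrt(-184 + (-11 + 0)) = sqrt(-184 - 11) = sqrt(-195) = I*sqrt(195)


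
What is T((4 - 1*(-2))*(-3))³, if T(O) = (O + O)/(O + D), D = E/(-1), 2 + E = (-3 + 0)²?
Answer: 46656/15625 ≈ 2.9860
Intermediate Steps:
E = 7 (E = -2 + (-3 + 0)² = -2 + (-3)² = -2 + 9 = 7)
D = -7 (D = 7/(-1) = 7*(-1) = -7)
T(O) = 2*O/(-7 + O) (T(O) = (O + O)/(O - 7) = (2*O)/(-7 + O) = 2*O/(-7 + O))
T((4 - 1*(-2))*(-3))³ = (2*((4 - 1*(-2))*(-3))/(-7 + (4 - 1*(-2))*(-3)))³ = (2*((4 + 2)*(-3))/(-7 + (4 + 2)*(-3)))³ = (2*(6*(-3))/(-7 + 6*(-3)))³ = (2*(-18)/(-7 - 18))³ = (2*(-18)/(-25))³ = (2*(-18)*(-1/25))³ = (36/25)³ = 46656/15625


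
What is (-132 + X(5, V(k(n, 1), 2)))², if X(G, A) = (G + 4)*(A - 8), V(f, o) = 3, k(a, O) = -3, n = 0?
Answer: 31329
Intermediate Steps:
X(G, A) = (-8 + A)*(4 + G) (X(G, A) = (4 + G)*(-8 + A) = (-8 + A)*(4 + G))
(-132 + X(5, V(k(n, 1), 2)))² = (-132 + (-32 - 8*5 + 4*3 + 3*5))² = (-132 + (-32 - 40 + 12 + 15))² = (-132 - 45)² = (-177)² = 31329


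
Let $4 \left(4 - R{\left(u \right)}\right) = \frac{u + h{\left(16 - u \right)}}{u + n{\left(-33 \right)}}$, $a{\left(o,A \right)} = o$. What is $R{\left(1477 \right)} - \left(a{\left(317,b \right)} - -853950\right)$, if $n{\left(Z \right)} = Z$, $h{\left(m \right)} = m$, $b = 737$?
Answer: $- \frac{308388944}{361} \approx -8.5426 \cdot 10^{5}$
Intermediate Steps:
$R{\left(u \right)} = 4 - \frac{4}{-33 + u}$ ($R{\left(u \right)} = 4 - \frac{\left(u - \left(-16 + u\right)\right) \frac{1}{u - 33}}{4} = 4 - \frac{16 \frac{1}{-33 + u}}{4} = 4 - \frac{4}{-33 + u}$)
$R{\left(1477 \right)} - \left(a{\left(317,b \right)} - -853950\right) = \frac{4 \left(-34 + 1477\right)}{-33 + 1477} - \left(317 - -853950\right) = 4 \cdot \frac{1}{1444} \cdot 1443 - \left(317 + 853950\right) = 4 \cdot \frac{1}{1444} \cdot 1443 - 854267 = \frac{1443}{361} - 854267 = - \frac{308388944}{361}$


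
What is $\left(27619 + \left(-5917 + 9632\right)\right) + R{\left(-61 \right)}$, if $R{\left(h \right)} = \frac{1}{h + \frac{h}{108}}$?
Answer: $\frac{208339658}{6649} \approx 31334.0$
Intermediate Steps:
$R{\left(h \right)} = \frac{108}{109 h}$ ($R{\left(h \right)} = \frac{1}{h + h \frac{1}{108}} = \frac{1}{h + \frac{h}{108}} = \frac{1}{\frac{109}{108} h} = \frac{108}{109 h}$)
$\left(27619 + \left(-5917 + 9632\right)\right) + R{\left(-61 \right)} = \left(27619 + \left(-5917 + 9632\right)\right) + \frac{108}{109 \left(-61\right)} = \left(27619 + 3715\right) + \frac{108}{109} \left(- \frac{1}{61}\right) = 31334 - \frac{108}{6649} = \frac{208339658}{6649}$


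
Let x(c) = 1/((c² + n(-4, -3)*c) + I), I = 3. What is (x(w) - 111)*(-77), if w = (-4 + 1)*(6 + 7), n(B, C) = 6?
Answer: 11025553/1290 ≈ 8546.9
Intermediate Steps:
w = -39 (w = -3*13 = -39)
x(c) = 1/(3 + c² + 6*c) (x(c) = 1/((c² + 6*c) + 3) = 1/(3 + c² + 6*c))
(x(w) - 111)*(-77) = (1/(3 + (-39)² + 6*(-39)) - 111)*(-77) = (1/(3 + 1521 - 234) - 111)*(-77) = (1/1290 - 111)*(-77) = -143189/1290*(-77) = 11025553/1290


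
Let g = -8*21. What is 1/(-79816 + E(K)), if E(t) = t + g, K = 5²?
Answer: -1/79959 ≈ -1.2506e-5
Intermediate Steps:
K = 25
g = -168
E(t) = -168 + t (E(t) = t - 168 = -168 + t)
1/(-79816 + E(K)) = 1/(-79816 + (-168 + 25)) = 1/(-79816 - 143) = 1/(-79959) = -1/79959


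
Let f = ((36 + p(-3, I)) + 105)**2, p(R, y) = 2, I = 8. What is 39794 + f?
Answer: 60243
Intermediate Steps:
f = 20449 (f = ((36 + 2) + 105)**2 = (38 + 105)**2 = 143**2 = 20449)
39794 + f = 39794 + 20449 = 60243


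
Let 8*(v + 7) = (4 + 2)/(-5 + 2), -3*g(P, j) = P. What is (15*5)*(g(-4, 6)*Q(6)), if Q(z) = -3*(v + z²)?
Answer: -8625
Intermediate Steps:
g(P, j) = -P/3
v = -29/4 (v = -7 + ((4 + 2)/(-5 + 2))/8 = -7 + (6/(-3))/8 = -7 + (6*(-⅓))/8 = -7 + (⅛)*(-2) = -7 - ¼ = -29/4 ≈ -7.2500)
Q(z) = 87/4 - 3*z² (Q(z) = -3*(-29/4 + z²) = 87/4 - 3*z²)
(15*5)*(g(-4, 6)*Q(6)) = (15*5)*((-⅓*(-4))*(87/4 - 3*6²)) = 75*(4*(87/4 - 3*36)/3) = 75*(4*(87/4 - 108)/3) = 75*((4/3)*(-345/4)) = 75*(-115) = -8625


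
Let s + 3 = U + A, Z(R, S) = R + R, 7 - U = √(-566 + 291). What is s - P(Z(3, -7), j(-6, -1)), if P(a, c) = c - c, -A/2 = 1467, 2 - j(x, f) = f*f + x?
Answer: -2930 - 5*I*√11 ≈ -2930.0 - 16.583*I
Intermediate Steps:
j(x, f) = 2 - x - f² (j(x, f) = 2 - (f*f + x) = 2 - (f² + x) = 2 - (x + f²) = 2 + (-x - f²) = 2 - x - f²)
U = 7 - 5*I*√11 (U = 7 - √(-566 + 291) = 7 - √(-275) = 7 - 5*I*√11 ≈ 7.0 - 16.583*I)
A = -2934 (A = -2*1467 = -2934)
Z(R, S) = 2*R
P(a, c) = 0
s = -2930 - 5*I*√11 (s = -3 + ((7 - 5*I*√11) - 2934) = -3 + (-2927 - 5*I*√11) = -2930 - 5*I*√11 ≈ -2930.0 - 16.583*I)
s - P(Z(3, -7), j(-6, -1)) = (-2930 - 5*I*√11) - 1*0 = (-2930 - 5*I*√11) + 0 = -2930 - 5*I*√11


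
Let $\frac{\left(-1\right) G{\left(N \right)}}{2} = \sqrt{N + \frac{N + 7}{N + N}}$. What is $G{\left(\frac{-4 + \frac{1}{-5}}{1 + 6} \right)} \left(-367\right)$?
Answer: $\frac{734 i \sqrt{1335}}{15} \approx 1787.9 i$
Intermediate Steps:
$G{\left(N \right)} = - 2 \sqrt{N + \frac{7 + N}{2 N}}$ ($G{\left(N \right)} = - 2 \sqrt{N + \frac{N + 7}{N + N}} = - 2 \sqrt{N + \frac{7 + N}{2 N}}$)
$G{\left(\frac{-4 + \frac{1}{-5}}{1 + 6} \right)} \left(-367\right) = - \sqrt{2 + 4 \frac{-4 + \frac{1}{-5}}{1 + 6} + \frac{14}{\left(-4 + \frac{1}{-5}\right) \frac{1}{1 + 6}}} \left(-367\right) = - \sqrt{2 + 4 \frac{-4 - \frac{1}{5}}{7} + \frac{14}{\left(-4 - \frac{1}{5}\right) \frac{1}{7}}} \left(-367\right) = - \sqrt{2 + 4 \left(\left(- \frac{21}{5}\right) \frac{1}{7}\right) + \frac{14}{\left(- \frac{21}{5}\right) \frac{1}{7}}} \left(-367\right) = - \sqrt{2 + 4 \left(- \frac{3}{5}\right) + \frac{14}{- \frac{3}{5}}} \left(-367\right) = - \sqrt{2 - \frac{12}{5} + 14 \left(- \frac{5}{3}\right)} \left(-367\right) = - \sqrt{2 - \frac{12}{5} - \frac{70}{3}} \left(-367\right) = - \sqrt{- \frac{356}{15}} \left(-367\right) = - \frac{2 i \sqrt{1335}}{15} \left(-367\right) = \frac{734 i \sqrt{1335}}{15}$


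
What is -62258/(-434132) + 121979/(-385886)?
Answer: -3616312080/20940682619 ≈ -0.17269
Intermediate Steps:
-62258/(-434132) + 121979/(-385886) = -62258*(-1/434132) + 121979*(-1/385886) = 31129/217066 - 121979/385886 = -3616312080/20940682619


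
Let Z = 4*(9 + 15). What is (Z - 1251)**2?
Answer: 1334025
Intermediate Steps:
Z = 96 (Z = 4*24 = 96)
(Z - 1251)**2 = (96 - 1251)**2 = (-1155)**2 = 1334025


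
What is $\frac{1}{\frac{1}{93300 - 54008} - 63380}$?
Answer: $- \frac{39292}{2490326959} \approx -1.5778 \cdot 10^{-5}$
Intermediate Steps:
$\frac{1}{\frac{1}{93300 - 54008} - 63380} = \frac{1}{\frac{1}{39292} - 63380} = \frac{1}{- \frac{2490326959}{39292}} = - \frac{39292}{2490326959}$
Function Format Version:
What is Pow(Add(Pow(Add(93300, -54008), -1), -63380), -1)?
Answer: Rational(-39292, 2490326959) ≈ -1.5778e-5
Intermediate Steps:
Pow(Add(Pow(Add(93300, -54008), -1), -63380), -1) = Pow(Add(Pow(39292, -1), -63380), -1) = Pow(Add(Rational(1, 39292), -63380), -1) = Pow(Rational(-2490326959, 39292), -1) = Rational(-39292, 2490326959)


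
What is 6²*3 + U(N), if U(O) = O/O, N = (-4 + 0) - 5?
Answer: 109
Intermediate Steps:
N = -9 (N = -4 - 5 = -9)
U(O) = 1
6²*3 + U(N) = 6²*3 + 1 = 36*3 + 1 = 108 + 1 = 109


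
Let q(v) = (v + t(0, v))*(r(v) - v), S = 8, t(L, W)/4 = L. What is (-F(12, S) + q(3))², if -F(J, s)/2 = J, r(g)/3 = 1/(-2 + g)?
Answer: 576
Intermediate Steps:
t(L, W) = 4*L
r(g) = 3/(-2 + g)
F(J, s) = -2*J
q(v) = v*(-v + 3/(-2 + v)) (q(v) = (v + 4*0)*(3/(-2 + v) - v) = (v + 0)*(-v + 3/(-2 + v)) = v*(-v + 3/(-2 + v)))
(-F(12, S) + q(3))² = (-(-2)*12 + 3*(3 + 3*(2 - 1*3))/(-2 + 3))² = (-1*(-24) + 3*(3 + 3*(2 - 3))/1)² = (24 + 3*1*(3 + 3*(-1)))² = (24 + 3*1*(3 - 3))² = (24 + 3*1*0)² = (24 + 0)² = 24² = 576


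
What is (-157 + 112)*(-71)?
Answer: 3195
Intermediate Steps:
(-157 + 112)*(-71) = -45*(-71) = 3195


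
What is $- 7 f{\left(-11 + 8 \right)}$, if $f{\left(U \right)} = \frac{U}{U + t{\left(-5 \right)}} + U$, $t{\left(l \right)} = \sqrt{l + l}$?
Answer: $\frac{336}{19} - \frac{21 i \sqrt{10}}{19} \approx 17.684 - 3.4951 i$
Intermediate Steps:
$t{\left(l \right)} = \sqrt{2} \sqrt{l}$ ($t{\left(l \right)} = \sqrt{2 l} = \sqrt{2} \sqrt{l}$)
$f{\left(U \right)} = U + \frac{U}{U + i \sqrt{10}}$ ($f{\left(U \right)} = \frac{U}{U + \sqrt{2} \sqrt{-5}} + U = \frac{U}{U + \sqrt{2} i \sqrt{5}} + U = \frac{U}{U + i \sqrt{10}} + U = U + \frac{U}{U + i \sqrt{10}}$)
$- 7 f{\left(-11 + 8 \right)} = - 7 \frac{\left(-11 + 8\right) \left(1 + \left(-11 + 8\right) + i \sqrt{10}\right)}{\left(-11 + 8\right) + i \sqrt{10}} = - 7 \left(- \frac{3 \left(1 - 3 + i \sqrt{10}\right)}{-3 + i \sqrt{10}}\right) = - 7 \left(- \frac{3 \left(-2 + i \sqrt{10}\right)}{-3 + i \sqrt{10}}\right) = \frac{21 \left(-2 + i \sqrt{10}\right)}{-3 + i \sqrt{10}}$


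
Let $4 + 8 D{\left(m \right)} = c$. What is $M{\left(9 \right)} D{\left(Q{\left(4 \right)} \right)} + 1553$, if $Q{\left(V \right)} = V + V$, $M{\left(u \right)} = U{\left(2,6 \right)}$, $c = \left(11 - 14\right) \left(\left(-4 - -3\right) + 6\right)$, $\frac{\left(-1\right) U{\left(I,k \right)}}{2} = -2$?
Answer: $\frac{3087}{2} \approx 1543.5$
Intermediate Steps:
$U{\left(I,k \right)} = 4$ ($U{\left(I,k \right)} = \left(-2\right) \left(-2\right) = 4$)
$c = -15$ ($c = - 3 \left(\left(-4 + 3\right) + 6\right) = - 3 \left(-1 + 6\right) = \left(-3\right) 5 = -15$)
$M{\left(u \right)} = 4$
$Q{\left(V \right)} = 2 V$
$D{\left(m \right)} = - \frac{19}{8}$ ($D{\left(m \right)} = - \frac{1}{2} + \frac{1}{8} \left(-15\right) = - \frac{1}{2} - \frac{15}{8} = - \frac{19}{8}$)
$M{\left(9 \right)} D{\left(Q{\left(4 \right)} \right)} + 1553 = 4 \left(- \frac{19}{8}\right) + 1553 = - \frac{19}{2} + 1553 = \frac{3087}{2}$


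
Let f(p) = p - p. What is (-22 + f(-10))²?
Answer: 484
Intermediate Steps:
f(p) = 0
(-22 + f(-10))² = (-22 + 0)² = (-22)² = 484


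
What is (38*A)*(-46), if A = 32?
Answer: -55936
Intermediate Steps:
(38*A)*(-46) = (38*32)*(-46) = 1216*(-46) = -55936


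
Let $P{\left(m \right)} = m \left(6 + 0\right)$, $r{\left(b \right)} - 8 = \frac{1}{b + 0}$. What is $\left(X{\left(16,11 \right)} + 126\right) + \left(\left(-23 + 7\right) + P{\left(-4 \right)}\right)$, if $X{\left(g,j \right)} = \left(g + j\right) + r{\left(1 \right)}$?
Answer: $122$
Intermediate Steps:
$r{\left(b \right)} = 8 + \frac{1}{b}$ ($r{\left(b \right)} = 8 + \frac{1}{b + 0} = 8 + \frac{1}{b}$)
$P{\left(m \right)} = 6 m$ ($P{\left(m \right)} = m 6 = 6 m$)
$X{\left(g,j \right)} = 9 + g + j$ ($X{\left(g,j \right)} = \left(g + j\right) + \left(8 + 1^{-1}\right) = \left(g + j\right) + \left(8 + 1\right) = \left(g + j\right) + 9 = 9 + g + j$)
$\left(X{\left(16,11 \right)} + 126\right) + \left(\left(-23 + 7\right) + P{\left(-4 \right)}\right) = \left(\left(9 + 16 + 11\right) + 126\right) + \left(\left(-23 + 7\right) + 6 \left(-4\right)\right) = \left(36 + 126\right) - 40 = 162 - 40 = 122$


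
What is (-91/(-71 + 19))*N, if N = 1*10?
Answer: 35/2 ≈ 17.500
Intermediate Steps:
N = 10
(-91/(-71 + 19))*N = -91/(-71 + 19)*10 = -91/(-52)*10 = -91*(-1/52)*10 = (7/4)*10 = 35/2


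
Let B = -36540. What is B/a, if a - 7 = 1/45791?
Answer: -278867190/53423 ≈ -5220.0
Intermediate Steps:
a = 320538/45791 (a = 7 + 1/45791 = 320538/45791 ≈ 7.0000)
B/a = -36540/320538/45791 = -36540*45791/320538 = -278867190/53423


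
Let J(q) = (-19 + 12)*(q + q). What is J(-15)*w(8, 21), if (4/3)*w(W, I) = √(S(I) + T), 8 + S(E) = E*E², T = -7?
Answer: 315*√9246/2 ≈ 15145.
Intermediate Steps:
S(E) = -8 + E³ (S(E) = -8 + E*E² = -8 + E³)
J(q) = -14*q
w(W, I) = 3*√(-15 + I³)/4 (w(W, I) = 3*√((-8 + I³) - 7)/4 = 3*√(-15 + I³)/4)
J(-15)*w(8, 21) = (-14*(-15))*(3*√(-15 + 21³)/4) = 210*(3*√(-15 + 9261)/4) = 210*(3*√9246/4) = 315*√9246/2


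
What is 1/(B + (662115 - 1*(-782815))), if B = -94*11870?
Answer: 1/329150 ≈ 3.0381e-6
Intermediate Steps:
B = -1115780
1/(B + (662115 - 1*(-782815))) = 1/(-1115780 + (662115 - 1*(-782815))) = 1/(-1115780 + (662115 + 782815)) = 1/(-1115780 + 1444930) = 1/329150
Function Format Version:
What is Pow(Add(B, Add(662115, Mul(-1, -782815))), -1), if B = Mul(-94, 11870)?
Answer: Rational(1, 329150) ≈ 3.0381e-6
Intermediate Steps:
B = -1115780
Pow(Add(B, Add(662115, Mul(-1, -782815))), -1) = Pow(Add(-1115780, Add(662115, Mul(-1, -782815))), -1) = Pow(Add(-1115780, Add(662115, 782815)), -1) = Pow(Add(-1115780, 1444930), -1) = Pow(329150, -1) = Rational(1, 329150)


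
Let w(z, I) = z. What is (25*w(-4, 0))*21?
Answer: -2100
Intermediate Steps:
(25*w(-4, 0))*21 = (25*(-4))*21 = -100*21 = -2100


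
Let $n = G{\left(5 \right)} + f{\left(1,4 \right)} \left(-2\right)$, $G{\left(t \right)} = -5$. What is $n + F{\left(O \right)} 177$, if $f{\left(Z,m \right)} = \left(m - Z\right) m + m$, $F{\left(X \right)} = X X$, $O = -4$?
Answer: $2795$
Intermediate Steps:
$F{\left(X \right)} = X^{2}$
$f{\left(Z,m \right)} = m + m \left(m - Z\right)$ ($f{\left(Z,m \right)} = m \left(m - Z\right) + m = m + m \left(m - Z\right)$)
$n = -37$ ($n = -5 + 4 \left(1 + 4 - 1\right) \left(-2\right) = -5 + 4 \cdot 4 \left(-2\right) = -5 + 16 \left(-2\right) = -5 - 32 = -37$)
$n + F{\left(O \right)} 177 = -37 + \left(-4\right)^{2} \cdot 177 = -37 + 16 \cdot 177 = -37 + 2832 = 2795$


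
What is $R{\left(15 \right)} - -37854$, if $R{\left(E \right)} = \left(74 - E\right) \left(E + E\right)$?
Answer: $39624$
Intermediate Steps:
$R{\left(E \right)} = 2 E \left(74 - E\right)$ ($R{\left(E \right)} = \left(74 - E\right) 2 E = 2 E \left(74 - E\right)$)
$R{\left(15 \right)} - -37854 = 2 \cdot 15 \left(74 - 15\right) - -37854 = 2 \cdot 15 \left(74 - 15\right) + 37854 = 2 \cdot 15 \cdot 59 + 37854 = 1770 + 37854 = 39624$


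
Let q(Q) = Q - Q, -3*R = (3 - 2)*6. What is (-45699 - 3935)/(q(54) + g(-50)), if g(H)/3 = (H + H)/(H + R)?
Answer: -645242/75 ≈ -8603.2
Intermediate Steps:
R = -2 (R = -(3 - 2)*6/3 = -6/3 = -⅓*6 = -2)
g(H) = 6*H/(-2 + H) (g(H) = 3*((H + H)/(H - 2)) = 3*((2*H)/(-2 + H)) = 3*(2*H/(-2 + H)) = 6*H/(-2 + H))
q(Q) = 0
(-45699 - 3935)/(q(54) + g(-50)) = (-45699 - 3935)/(0 + 6*(-50)/(-2 - 50)) = -49634/(0 + 6*(-50)/(-52)) = -49634/(0 + 6*(-50)*(-1/52)) = -49634/(0 + 75/13) = -49634/75/13 = -49634*13/75 = -645242/75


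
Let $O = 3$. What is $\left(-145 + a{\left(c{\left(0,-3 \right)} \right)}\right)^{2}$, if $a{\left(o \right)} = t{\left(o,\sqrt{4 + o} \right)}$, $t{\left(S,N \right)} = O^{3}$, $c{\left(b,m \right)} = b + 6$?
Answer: $13924$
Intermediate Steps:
$c{\left(b,m \right)} = 6 + b$
$t{\left(S,N \right)} = 27$ ($t{\left(S,N \right)} = 3^{3} = 27$)
$a{\left(o \right)} = 27$
$\left(-145 + a{\left(c{\left(0,-3 \right)} \right)}\right)^{2} = \left(-145 + 27\right)^{2} = \left(-118\right)^{2} = 13924$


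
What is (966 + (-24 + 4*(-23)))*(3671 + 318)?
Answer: 3390650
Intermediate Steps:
(966 + (-24 + 4*(-23)))*(3671 + 318) = (966 + (-24 - 92))*3989 = (966 - 116)*3989 = 850*3989 = 3390650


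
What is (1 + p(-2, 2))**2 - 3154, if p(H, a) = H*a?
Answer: -3145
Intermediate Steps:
(1 + p(-2, 2))**2 - 3154 = (1 - 2*2)**2 - 3154 = (1 - 4)**2 - 3154 = (-3)**2 - 3154 = 9 - 3154 = -3145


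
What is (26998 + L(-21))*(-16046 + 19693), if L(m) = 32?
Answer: 98578410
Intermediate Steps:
(26998 + L(-21))*(-16046 + 19693) = (26998 + 32)*(-16046 + 19693) = 27030*3647 = 98578410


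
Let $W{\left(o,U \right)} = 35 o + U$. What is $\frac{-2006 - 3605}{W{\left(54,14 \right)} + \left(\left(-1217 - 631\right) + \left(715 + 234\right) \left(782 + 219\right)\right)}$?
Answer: $- \frac{5611}{950005} \approx -0.0059063$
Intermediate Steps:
$W{\left(o,U \right)} = U + 35 o$
$\frac{-2006 - 3605}{W{\left(54,14 \right)} + \left(\left(-1217 - 631\right) + \left(715 + 234\right) \left(782 + 219\right)\right)} = \frac{-2006 - 3605}{\left(14 + 35 \cdot 54\right) + \left(\left(-1217 - 631\right) + \left(715 + 234\right) \left(782 + 219\right)\right)} = - \frac{5611}{\left(14 + 1890\right) + \left(-1848 + 949 \cdot 1001\right)} = - \frac{5611}{1904 + \left(-1848 + 949949\right)} = - \frac{5611}{1904 + 948101} = - \frac{5611}{950005}$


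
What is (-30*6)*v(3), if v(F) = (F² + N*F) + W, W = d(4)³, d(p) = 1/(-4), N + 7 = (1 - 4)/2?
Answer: 47565/16 ≈ 2972.8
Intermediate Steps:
N = -17/2 (N = -7 + (1 - 4)/2 = -7 - 3*½ = -7 - 3/2 = -17/2 ≈ -8.5000)
d(p) = -¼
W = -1/64 (W = (-¼)³ = -1/64 ≈ -0.015625)
v(F) = -1/64 + F² - 17*F/2 (v(F) = (F² - 17*F/2) - 1/64 = -1/64 + F² - 17*F/2)
(-30*6)*v(3) = (-30*6)*(-1/64 + 3² - 17/2*3) = -180*(-1/64 + 9 - 51/2) = -180*(-1057/64) = 47565/16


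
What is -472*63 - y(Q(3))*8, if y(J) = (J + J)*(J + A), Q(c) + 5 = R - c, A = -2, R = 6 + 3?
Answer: -29720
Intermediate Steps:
R = 9
Q(c) = 4 - c (Q(c) = -5 + (9 - c) = 4 - c)
y(J) = 2*J*(-2 + J) (y(J) = (J + J)*(J - 2) = (2*J)*(-2 + J) = 2*J*(-2 + J))
-472*63 - y(Q(3))*8 = -472*63 - 2*(4 - 1*3)*(-2 + (4 - 1*3))*8 = -29736 - 2*(4 - 3)*(-2 + (4 - 3))*8 = -29736 - 2*(-2 + 1)*8 = -29736 - 2*(-1)*8 = -29736 - 1*(-2)*8 = -29736 + 2*8 = -29736 + 16 = -29720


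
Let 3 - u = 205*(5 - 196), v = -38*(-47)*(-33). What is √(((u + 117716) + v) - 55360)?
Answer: 4*√2661 ≈ 206.34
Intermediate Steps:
v = -58938 (v = 1786*(-33) = -58938)
u = 39158 (u = 3 - 205*(5 - 196) = 3 - 205*(-191) = 3 - 1*(-39155) = 3 + 39155 = 39158)
√(((u + 117716) + v) - 55360) = √(((39158 + 117716) - 58938) - 55360) = √((156874 - 58938) - 55360) = √(97936 - 55360) = √42576 = 4*√2661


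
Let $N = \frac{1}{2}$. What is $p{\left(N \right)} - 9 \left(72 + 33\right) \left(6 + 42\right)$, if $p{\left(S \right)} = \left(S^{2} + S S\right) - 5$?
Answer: $- \frac{90729}{2} \approx -45365.0$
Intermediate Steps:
$N = \frac{1}{2} \approx 0.5$
$p{\left(S \right)} = -5 + 2 S^{2}$ ($p{\left(S \right)} = \left(S^{2} + S^{2}\right) - 5 = 2 S^{2} - 5 = -5 + 2 S^{2}$)
$p{\left(N \right)} - 9 \left(72 + 33\right) \left(6 + 42\right) = \left(-5 + \frac{2}{4}\right) - 9 \left(72 + 33\right) \left(6 + 42\right) = \left(-5 + 2 \cdot \frac{1}{4}\right) - 9 \cdot 105 \cdot 48 = \left(-5 + \frac{1}{2}\right) - 45360 = - \frac{9}{2} - 45360 = - \frac{90729}{2}$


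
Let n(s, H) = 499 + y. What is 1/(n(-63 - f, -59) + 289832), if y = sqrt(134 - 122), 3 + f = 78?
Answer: 96777/28097363183 - 2*sqrt(3)/84292089549 ≈ 3.4443e-6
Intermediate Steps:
f = 75 (f = -3 + 78 = 75)
y = 2*sqrt(3) (y = sqrt(12) = 2*sqrt(3) ≈ 3.4641)
n(s, H) = 499 + 2*sqrt(3)
1/(n(-63 - f, -59) + 289832) = 1/((499 + 2*sqrt(3)) + 289832) = 1/(290331 + 2*sqrt(3))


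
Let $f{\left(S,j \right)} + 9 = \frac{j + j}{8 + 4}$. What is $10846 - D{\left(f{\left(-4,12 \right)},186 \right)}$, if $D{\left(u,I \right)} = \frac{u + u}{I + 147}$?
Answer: $\frac{3611732}{333} \approx 10846.0$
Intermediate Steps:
$f{\left(S,j \right)} = -9 + \frac{j}{6}$ ($f{\left(S,j \right)} = -9 + \frac{j + j}{8 + 4} = -9 + \frac{2 j}{12} = -9 + 2 j \frac{1}{12} = -9 + \frac{j}{6}$)
$D{\left(u,I \right)} = \frac{2 u}{147 + I}$
$10846 - D{\left(f{\left(-4,12 \right)},186 \right)} = 10846 - \frac{2 \left(-9 + \frac{1}{6} \cdot 12\right)}{147 + 186} = 10846 - \frac{2 \left(-9 + 2\right)}{333} = 10846 - 2 \left(-7\right) \frac{1}{333} = 10846 - - \frac{14}{333} = 10846 + \frac{14}{333} = \frac{3611732}{333}$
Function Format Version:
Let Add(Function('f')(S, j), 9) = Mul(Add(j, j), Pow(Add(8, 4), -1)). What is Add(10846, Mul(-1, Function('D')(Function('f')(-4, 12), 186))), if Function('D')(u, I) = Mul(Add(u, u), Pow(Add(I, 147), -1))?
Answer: Rational(3611732, 333) ≈ 10846.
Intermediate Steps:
Function('f')(S, j) = Add(-9, Mul(Rational(1, 6), j)) (Function('f')(S, j) = Add(-9, Mul(Add(j, j), Pow(Add(8, 4), -1))) = Add(-9, Mul(Mul(2, j), Pow(12, -1))) = Add(-9, Mul(Mul(2, j), Rational(1, 12))) = Add(-9, Mul(Rational(1, 6), j)))
Function('D')(u, I) = Mul(2, u, Pow(Add(147, I), -1)) (Function('D')(u, I) = Mul(Mul(2, u), Pow(Add(147, I), -1)) = Mul(2, u, Pow(Add(147, I), -1)))
Add(10846, Mul(-1, Function('D')(Function('f')(-4, 12), 186))) = Add(10846, Mul(-1, Mul(2, Add(-9, Mul(Rational(1, 6), 12)), Pow(Add(147, 186), -1)))) = Add(10846, Mul(-1, Mul(2, Add(-9, 2), Pow(333, -1)))) = Add(10846, Mul(-1, Mul(2, -7, Rational(1, 333)))) = Add(10846, Mul(-1, Rational(-14, 333))) = Add(10846, Rational(14, 333)) = Rational(3611732, 333)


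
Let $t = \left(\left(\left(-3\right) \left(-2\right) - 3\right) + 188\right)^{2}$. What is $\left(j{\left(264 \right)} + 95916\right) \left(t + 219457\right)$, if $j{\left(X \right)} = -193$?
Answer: $24499153174$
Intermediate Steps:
$t = 36481$ ($t = \left(\left(6 - 3\right) + 188\right)^{2} = \left(3 + 188\right)^{2} = 191^{2} = 36481$)
$\left(j{\left(264 \right)} + 95916\right) \left(t + 219457\right) = \left(-193 + 95916\right) \left(36481 + 219457\right) = 95723 \cdot 255938 = 24499153174$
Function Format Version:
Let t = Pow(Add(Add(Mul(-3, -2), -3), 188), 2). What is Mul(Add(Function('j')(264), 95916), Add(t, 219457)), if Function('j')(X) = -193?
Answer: 24499153174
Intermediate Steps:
t = 36481 (t = Pow(Add(Add(6, -3), 188), 2) = Pow(Add(3, 188), 2) = Pow(191, 2) = 36481)
Mul(Add(Function('j')(264), 95916), Add(t, 219457)) = Mul(Add(-193, 95916), Add(36481, 219457)) = Mul(95723, 255938) = 24499153174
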